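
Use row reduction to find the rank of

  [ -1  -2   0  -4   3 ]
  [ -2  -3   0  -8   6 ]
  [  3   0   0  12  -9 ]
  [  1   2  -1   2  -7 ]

rank = 3

Multiply r1 by -1.
  [  1   2   0   4  -3 ]
  [ -2  -3   0  -8   6 ]
  [  3   0   0  12  -9 ]
  [  1   2  -1   2  -7 ]
Add 2 times r1 to r2.
  [ 1  2   0   4  -3 ]
  [ 0  1   0   0   0 ]
  [ 3  0   0  12  -9 ]
  [ 1  2  -1   2  -7 ]
Subtract 3 times r1 from r3.
  [ 1   2   0  4  -3 ]
  [ 0   1   0  0   0 ]
  [ 0  -6   0  0   0 ]
  [ 1   2  -1  2  -7 ]
Subtract r1 from r4.
  [ 1   2   0   4  -3 ]
  [ 0   1   0   0   0 ]
  [ 0  -6   0   0   0 ]
  [ 0   0  -1  -2  -4 ]
Add 6 times r2 to r3.
  [ 1  2   0   4  -3 ]
  [ 0  1   0   0   0 ]
  [ 0  0   0   0   0 ]
  [ 0  0  -1  -2  -4 ]
Swap r3 and r4.
  [ 1  2   0   4  -3 ]
  [ 0  1   0   0   0 ]
  [ 0  0  -1  -2  -4 ]
  [ 0  0   0   0   0 ]
Multiply r3 by -1.
  [ 1  2  0  4  -3 ]
  [ 0  1  0  0   0 ]
  [ 0  0  1  2   4 ]
  [ 0  0  0  0   0 ]
Subtract 2 times r2 from r1.
  [ 1  0  0  4  -3 ]
  [ 0  1  0  0   0 ]
  [ 0  0  1  2   4 ]
  [ 0  0  0  0   0 ]
The reduced form has 3 nonzero rows.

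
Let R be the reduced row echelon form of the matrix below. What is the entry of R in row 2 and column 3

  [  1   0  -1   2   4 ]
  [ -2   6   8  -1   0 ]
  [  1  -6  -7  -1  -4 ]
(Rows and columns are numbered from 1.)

R2 → R2 + 2·R1
  [ 1   0  -1   2   4 ]
  [ 0   6   6   3   8 ]
  [ 1  -6  -7  -1  -4 ]
R3 → R3 − R1
  [ 1   0  -1   2   4 ]
  [ 0   6   6   3   8 ]
  [ 0  -6  -6  -3  -8 ]
R2 → 1/6·R2
  [ 1   0  -1    2    4 ]
  [ 0   1   1  1/2  4/3 ]
  [ 0  -6  -6   -3   -8 ]
R3 → R3 + 6·R2
  [ 1  0  -1    2    4 ]
  [ 0  1   1  1/2  4/3 ]
  [ 0  0   0    0    0 ]

1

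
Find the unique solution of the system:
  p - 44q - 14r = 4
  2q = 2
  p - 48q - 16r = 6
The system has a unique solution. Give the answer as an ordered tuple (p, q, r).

(6, 1, -3)

Form the augmented matrix and row-reduce:
  [ 1  -44  -14  |  4 ]
  [ 0    2    0  |  2 ]
  [ 1  -48  -16  |  6 ]
Subtract R1 from R3.
  [ 1  -44  -14  |  4 ]
  [ 0    2    0  |  2 ]
  [ 0   -4   -2  |  2 ]
Multiply R2 by 1/2.
  [ 1  -44  -14  |  4 ]
  [ 0    1    0  |  1 ]
  [ 0   -4   -2  |  2 ]
Add 4 times R2 to R3.
  [ 1  -44  -14  |  4 ]
  [ 0    1    0  |  1 ]
  [ 0    0   -2  |  6 ]
Multiply R3 by -1/2.
  [ 1  -44  -14  |   4 ]
  [ 0    1    0  |   1 ]
  [ 0    0    1  |  -3 ]
Add 14 times R3 to R1.
  [ 1  -44  0  |  -38 ]
  [ 0    1  0  |    1 ]
  [ 0    0  1  |   -3 ]
Add 44 times R2 to R1.
  [ 1  0  0  |   6 ]
  [ 0  1  0  |   1 ]
  [ 0  0  1  |  -3 ]
Reading off the last column: p = 6, q = 1, r = -3.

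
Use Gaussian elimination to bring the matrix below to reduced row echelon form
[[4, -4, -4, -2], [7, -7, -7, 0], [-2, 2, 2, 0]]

[[1, -1, -1, 0], [0, 0, 0, 1], [0, 0, 0, 0]]

ρ1 -> 1/4·ρ1
  [  1  -1  -1  -1/2 ]
  [  7  -7  -7     0 ]
  [ -2   2   2     0 ]
ρ2 -> ρ2 − 7·ρ1
  [  1  -1  -1  -1/2 ]
  [  0   0   0   7/2 ]
  [ -2   2   2     0 ]
ρ3 -> ρ3 + 2·ρ1
  [ 1  -1  -1  -1/2 ]
  [ 0   0   0   7/2 ]
  [ 0   0   0    -1 ]
ρ2 -> 2/7·ρ2
  [ 1  -1  -1  -1/2 ]
  [ 0   0   0     1 ]
  [ 0   0   0    -1 ]
ρ3 -> ρ3 + ρ2
  [ 1  -1  -1  -1/2 ]
  [ 0   0   0     1 ]
  [ 0   0   0     0 ]
ρ1 -> ρ1 + 1/2·ρ2
  [ 1  -1  -1  0 ]
  [ 0   0   0  1 ]
  [ 0   0   0  0 ]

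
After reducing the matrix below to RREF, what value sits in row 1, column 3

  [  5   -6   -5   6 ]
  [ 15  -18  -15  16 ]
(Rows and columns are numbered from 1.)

R1 → 1/5·R1
R2 → R2 − 15·R1
R2 → -1/2·R2
R1 → R1 − 6/5·R2

-1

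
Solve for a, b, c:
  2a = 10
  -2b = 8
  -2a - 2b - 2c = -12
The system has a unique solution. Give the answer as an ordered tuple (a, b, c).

Form the augmented matrix and row-reduce:
  [  2   0   0  |   10 ]
  [  0  -2   0  |    8 ]
  [ -2  -2  -2  |  -12 ]
Multiply ρ1 by 1/2.
  [  1   0   0  |    5 ]
  [  0  -2   0  |    8 ]
  [ -2  -2  -2  |  -12 ]
Add 2 times ρ1 to ρ3.
  [ 1   0   0  |   5 ]
  [ 0  -2   0  |   8 ]
  [ 0  -2  -2  |  -2 ]
Multiply ρ2 by -1/2.
  [ 1   0   0  |   5 ]
  [ 0   1   0  |  -4 ]
  [ 0  -2  -2  |  -2 ]
Add 2 times ρ2 to ρ3.
  [ 1  0   0  |    5 ]
  [ 0  1   0  |   -4 ]
  [ 0  0  -2  |  -10 ]
Multiply ρ3 by -1/2.
  [ 1  0  0  |   5 ]
  [ 0  1  0  |  -4 ]
  [ 0  0  1  |   5 ]
Reading off the last column: a = 5, b = -4, c = 5.

(5, -4, 5)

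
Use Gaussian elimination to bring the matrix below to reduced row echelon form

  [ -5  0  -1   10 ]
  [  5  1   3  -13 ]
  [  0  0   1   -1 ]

[[1, 0, 0, -9/5], [0, 1, 0, -1], [0, 0, 1, -1]]

r1 ← -1/5·r1
  [ 1  0  1/5   -2 ]
  [ 5  1    3  -13 ]
  [ 0  0    1   -1 ]
r2 ← r2 − 5·r1
  [ 1  0  1/5  -2 ]
  [ 0  1    2  -3 ]
  [ 0  0    1  -1 ]
r2 ← r2 − 2·r3
  [ 1  0  1/5  -2 ]
  [ 0  1    0  -1 ]
  [ 0  0    1  -1 ]
r1 ← r1 − 1/5·r3
  [ 1  0  0  -9/5 ]
  [ 0  1  0    -1 ]
  [ 0  0  1    -1 ]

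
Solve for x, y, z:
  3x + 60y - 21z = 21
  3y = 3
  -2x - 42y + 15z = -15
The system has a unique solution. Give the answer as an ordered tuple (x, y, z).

Form the augmented matrix and row-reduce:
  [  3   60  -21  |   21 ]
  [  0    3    0  |    3 ]
  [ -2  -42   15  |  -15 ]
R1 := 1/3·R1
  [  1   20  -7  |    7 ]
  [  0    3   0  |    3 ]
  [ -2  -42  15  |  -15 ]
R3 := R3 + 2·R1
  [ 1  20  -7  |   7 ]
  [ 0   3   0  |   3 ]
  [ 0  -2   1  |  -1 ]
R2 := 1/3·R2
  [ 1  20  -7  |   7 ]
  [ 0   1   0  |   1 ]
  [ 0  -2   1  |  -1 ]
R3 := R3 + 2·R2
  [ 1  20  -7  |  7 ]
  [ 0   1   0  |  1 ]
  [ 0   0   1  |  1 ]
R1 := R1 + 7·R3
  [ 1  20  0  |  14 ]
  [ 0   1  0  |   1 ]
  [ 0   0  1  |   1 ]
R1 := R1 − 20·R2
  [ 1  0  0  |  -6 ]
  [ 0  1  0  |   1 ]
  [ 0  0  1  |   1 ]
Reading off the last column: x = -6, y = 1, z = 1.

(-6, 1, 1)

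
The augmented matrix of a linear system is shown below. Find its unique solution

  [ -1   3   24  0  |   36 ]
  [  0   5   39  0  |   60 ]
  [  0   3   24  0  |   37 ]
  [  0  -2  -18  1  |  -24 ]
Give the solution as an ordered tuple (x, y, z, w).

Multiply r1 by -1.
  [ 1  -3  -24  0  |  -36 ]
  [ 0   5   39  0  |   60 ]
  [ 0   3   24  0  |   37 ]
  [ 0  -2  -18  1  |  -24 ]
Multiply r2 by 1/5.
  [ 1  -3   -24  0  |  -36 ]
  [ 0   1  39/5  0  |   12 ]
  [ 0   3    24  0  |   37 ]
  [ 0  -2   -18  1  |  -24 ]
Subtract 3 times r2 from r3.
  [ 1  -3   -24  0  |  -36 ]
  [ 0   1  39/5  0  |   12 ]
  [ 0   0   3/5  0  |    1 ]
  [ 0  -2   -18  1  |  -24 ]
Add 2 times r2 to r4.
  [ 1  -3    -24  0  |  -36 ]
  [ 0   1   39/5  0  |   12 ]
  [ 0   0    3/5  0  |    1 ]
  [ 0   0  -12/5  1  |    0 ]
Multiply r3 by 5/3.
  [ 1  -3    -24  0  |  -36 ]
  [ 0   1   39/5  0  |   12 ]
  [ 0   0      1  0  |  5/3 ]
  [ 0   0  -12/5  1  |    0 ]
Add 12/5 times r3 to r4.
  [ 1  -3   -24  0  |  -36 ]
  [ 0   1  39/5  0  |   12 ]
  [ 0   0     1  0  |  5/3 ]
  [ 0   0     0  1  |    4 ]
Subtract 39/5 times r3 from r2.
  [ 1  -3  -24  0  |  -36 ]
  [ 0   1    0  0  |   -1 ]
  [ 0   0    1  0  |  5/3 ]
  [ 0   0    0  1  |    4 ]
Add 24 times r3 to r1.
  [ 1  -3  0  0  |    4 ]
  [ 0   1  0  0  |   -1 ]
  [ 0   0  1  0  |  5/3 ]
  [ 0   0  0  1  |    4 ]
Add 3 times r2 to r1.
  [ 1  0  0  0  |    1 ]
  [ 0  1  0  0  |   -1 ]
  [ 0  0  1  0  |  5/3 ]
  [ 0  0  0  1  |    4 ]
Reading off the last column: x = 1, y = -1, z = 5/3, w = 4.

(1, -1, 5/3, 4)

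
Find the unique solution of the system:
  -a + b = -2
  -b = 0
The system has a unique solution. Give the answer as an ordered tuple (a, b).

(2, 0)

Form the augmented matrix and row-reduce:
  [ -1   1  |  -2 ]
  [  0  -1  |   0 ]
Multiply R1 by -1.
Multiply R2 by -1.
Add R2 to R1.
Reading off the last column: a = 2, b = 0.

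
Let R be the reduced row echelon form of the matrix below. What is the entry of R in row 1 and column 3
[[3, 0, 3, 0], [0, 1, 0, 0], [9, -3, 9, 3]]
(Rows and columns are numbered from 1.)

Multiply R1 by 1/3.
  [ 1   0  1  0 ]
  [ 0   1  0  0 ]
  [ 9  -3  9  3 ]
Subtract 9 times R1 from R3.
  [ 1   0  1  0 ]
  [ 0   1  0  0 ]
  [ 0  -3  0  3 ]
Add 3 times R2 to R3.
  [ 1  0  1  0 ]
  [ 0  1  0  0 ]
  [ 0  0  0  3 ]
Multiply R3 by 1/3.
  [ 1  0  1  0 ]
  [ 0  1  0  0 ]
  [ 0  0  0  1 ]

1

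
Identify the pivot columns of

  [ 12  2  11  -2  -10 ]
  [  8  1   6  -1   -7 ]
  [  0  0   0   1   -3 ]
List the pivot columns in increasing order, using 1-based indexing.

r1 → 1/12·r1
  [ 1  1/6  11/12  -1/6  -5/6 ]
  [ 8    1      6    -1    -7 ]
  [ 0    0      0     1    -3 ]
r2 → r2 − 8·r1
  [ 1   1/6  11/12  -1/6  -5/6 ]
  [ 0  -1/3   -4/3   1/3  -1/3 ]
  [ 0     0      0     1    -3 ]
r2 → -3·r2
  [ 1  1/6  11/12  -1/6  -5/6 ]
  [ 0    1      4    -1     1 ]
  [ 0    0      0     1    -3 ]
r2 → r2 + r3
  [ 1  1/6  11/12  -1/6  -5/6 ]
  [ 0    1      4     0    -2 ]
  [ 0    0      0     1    -3 ]
r1 → r1 + 1/6·r3
  [ 1  1/6  11/12  0  -4/3 ]
  [ 0    1      4  0    -2 ]
  [ 0    0      0  1    -3 ]
r1 → r1 − 1/6·r2
  [ 1  0  1/4  0  -1 ]
  [ 0  1    4  0  -2 ]
  [ 0  0    0  1  -3 ]
Pivot columns are the columns containing a leading 1.

1, 2, 4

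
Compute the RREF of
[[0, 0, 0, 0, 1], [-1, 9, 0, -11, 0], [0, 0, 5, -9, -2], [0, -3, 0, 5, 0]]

Swap r1 and r2.
  [ -1   9  0  -11   0 ]
  [  0   0  0    0   1 ]
  [  0   0  5   -9  -2 ]
  [  0  -3  0    5   0 ]
Multiply r1 by -1.
  [ 1  -9  0  11   0 ]
  [ 0   0  0   0   1 ]
  [ 0   0  5  -9  -2 ]
  [ 0  -3  0   5   0 ]
Swap r2 and r4.
  [ 1  -9  0  11   0 ]
  [ 0  -3  0   5   0 ]
  [ 0   0  5  -9  -2 ]
  [ 0   0  0   0   1 ]
Multiply r2 by -1/3.
  [ 1  -9  0    11   0 ]
  [ 0   1  0  -5/3   0 ]
  [ 0   0  5    -9  -2 ]
  [ 0   0  0     0   1 ]
Multiply r3 by 1/5.
  [ 1  -9  0    11     0 ]
  [ 0   1  0  -5/3     0 ]
  [ 0   0  1  -9/5  -2/5 ]
  [ 0   0  0     0     1 ]
Add 2/5 times r4 to r3.
  [ 1  -9  0    11  0 ]
  [ 0   1  0  -5/3  0 ]
  [ 0   0  1  -9/5  0 ]
  [ 0   0  0     0  1 ]
Add 9 times r2 to r1.
  [ 1  0  0    -4  0 ]
  [ 0  1  0  -5/3  0 ]
  [ 0  0  1  -9/5  0 ]
  [ 0  0  0     0  1 ]

[[1, 0, 0, -4, 0], [0, 1, 0, -5/3, 0], [0, 0, 1, -9/5, 0], [0, 0, 0, 0, 1]]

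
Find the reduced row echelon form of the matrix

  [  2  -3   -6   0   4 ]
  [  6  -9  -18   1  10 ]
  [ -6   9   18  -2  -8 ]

[[1, -3/2, -3, 0, 2], [0, 0, 0, 1, -2], [0, 0, 0, 0, 0]]

Multiply ρ1 by 1/2.
  [  1  -3/2   -3   0   2 ]
  [  6    -9  -18   1  10 ]
  [ -6     9   18  -2  -8 ]
Subtract 6 times ρ1 from ρ2.
  [  1  -3/2  -3   0   2 ]
  [  0     0   0   1  -2 ]
  [ -6     9  18  -2  -8 ]
Add 6 times ρ1 to ρ3.
  [ 1  -3/2  -3   0   2 ]
  [ 0     0   0   1  -2 ]
  [ 0     0   0  -2   4 ]
Add 2 times ρ2 to ρ3.
  [ 1  -3/2  -3  0   2 ]
  [ 0     0   0  1  -2 ]
  [ 0     0   0  0   0 ]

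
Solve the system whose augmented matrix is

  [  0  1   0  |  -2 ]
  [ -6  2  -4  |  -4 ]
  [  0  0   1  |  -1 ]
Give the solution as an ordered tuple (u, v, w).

R1 ↔ R2
R1 -> -1/6·R1
R1 -> R1 − 2/3·R3
R1 -> R1 + 1/3·R2
Reading off the last column: u = 2/3, v = -2, w = -1.

(2/3, -2, -1)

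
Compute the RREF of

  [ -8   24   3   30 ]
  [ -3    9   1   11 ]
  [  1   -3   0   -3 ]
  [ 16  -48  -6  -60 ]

ρ1 → -1/8·ρ1
  [  1   -3  -3/8  -15/4 ]
  [ -3    9     1     11 ]
  [  1   -3     0     -3 ]
  [ 16  -48    -6    -60 ]
ρ2 → ρ2 + 3·ρ1
  [  1   -3  -3/8  -15/4 ]
  [  0    0  -1/8   -1/4 ]
  [  1   -3     0     -3 ]
  [ 16  -48    -6    -60 ]
ρ3 → ρ3 − ρ1
  [  1   -3  -3/8  -15/4 ]
  [  0    0  -1/8   -1/4 ]
  [  0    0   3/8    3/4 ]
  [ 16  -48    -6    -60 ]
ρ4 → ρ4 − 16·ρ1
  [ 1  -3  -3/8  -15/4 ]
  [ 0   0  -1/8   -1/4 ]
  [ 0   0   3/8    3/4 ]
  [ 0   0     0      0 ]
ρ2 → -8·ρ2
  [ 1  -3  -3/8  -15/4 ]
  [ 0   0     1      2 ]
  [ 0   0   3/8    3/4 ]
  [ 0   0     0      0 ]
ρ3 → ρ3 − 3/8·ρ2
  [ 1  -3  -3/8  -15/4 ]
  [ 0   0     1      2 ]
  [ 0   0     0      0 ]
  [ 0   0     0      0 ]
ρ1 → ρ1 + 3/8·ρ2
  [ 1  -3  0  -3 ]
  [ 0   0  1   2 ]
  [ 0   0  0   0 ]
  [ 0   0  0   0 ]

[[1, -3, 0, -3], [0, 0, 1, 2], [0, 0, 0, 0], [0, 0, 0, 0]]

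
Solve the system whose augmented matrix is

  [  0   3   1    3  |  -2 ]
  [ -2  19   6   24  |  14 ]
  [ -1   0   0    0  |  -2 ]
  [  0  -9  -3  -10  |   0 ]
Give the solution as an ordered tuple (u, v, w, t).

(2, -6, -2, 6)

ρ1 ↔ ρ2
  [ -2  19   6   24  |  14 ]
  [  0   3   1    3  |  -2 ]
  [ -1   0   0    0  |  -2 ]
  [  0  -9  -3  -10  |   0 ]
ρ1 := -1/2·ρ1
  [  1  -19/2  -3  -12  |  -7 ]
  [  0      3   1    3  |  -2 ]
  [ -1      0   0    0  |  -2 ]
  [  0     -9  -3  -10  |   0 ]
ρ3 := ρ3 + ρ1
  [ 1  -19/2  -3  -12  |  -7 ]
  [ 0      3   1    3  |  -2 ]
  [ 0  -19/2  -3  -12  |  -9 ]
  [ 0     -9  -3  -10  |   0 ]
ρ2 := 1/3·ρ2
  [ 1  -19/2   -3  -12  |    -7 ]
  [ 0      1  1/3    1  |  -2/3 ]
  [ 0  -19/2   -3  -12  |    -9 ]
  [ 0     -9   -3  -10  |     0 ]
ρ3 := ρ3 + 19/2·ρ2
  [ 1  -19/2   -3   -12  |     -7 ]
  [ 0      1  1/3     1  |   -2/3 ]
  [ 0      0  1/6  -5/2  |  -46/3 ]
  [ 0     -9   -3   -10  |      0 ]
ρ4 := ρ4 + 9·ρ2
  [ 1  -19/2   -3   -12  |     -7 ]
  [ 0      1  1/3     1  |   -2/3 ]
  [ 0      0  1/6  -5/2  |  -46/3 ]
  [ 0      0    0    -1  |     -6 ]
ρ3 := 6·ρ3
  [ 1  -19/2   -3  -12  |    -7 ]
  [ 0      1  1/3    1  |  -2/3 ]
  [ 0      0    1  -15  |   -92 ]
  [ 0      0    0   -1  |    -6 ]
ρ4 := -1·ρ4
  [ 1  -19/2   -3  -12  |    -7 ]
  [ 0      1  1/3    1  |  -2/3 ]
  [ 0      0    1  -15  |   -92 ]
  [ 0      0    0    1  |     6 ]
ρ3 := ρ3 + 15·ρ4
  [ 1  -19/2   -3  -12  |    -7 ]
  [ 0      1  1/3    1  |  -2/3 ]
  [ 0      0    1    0  |    -2 ]
  [ 0      0    0    1  |     6 ]
ρ2 := ρ2 − ρ4
  [ 1  -19/2   -3  -12  |     -7 ]
  [ 0      1  1/3    0  |  -20/3 ]
  [ 0      0    1    0  |     -2 ]
  [ 0      0    0    1  |      6 ]
ρ1 := ρ1 + 12·ρ4
  [ 1  -19/2   -3  0  |     65 ]
  [ 0      1  1/3  0  |  -20/3 ]
  [ 0      0    1  0  |     -2 ]
  [ 0      0    0  1  |      6 ]
ρ2 := ρ2 − 1/3·ρ3
  [ 1  -19/2  -3  0  |  65 ]
  [ 0      1   0  0  |  -6 ]
  [ 0      0   1  0  |  -2 ]
  [ 0      0   0  1  |   6 ]
ρ1 := ρ1 + 3·ρ3
  [ 1  -19/2  0  0  |  59 ]
  [ 0      1  0  0  |  -6 ]
  [ 0      0  1  0  |  -2 ]
  [ 0      0  0  1  |   6 ]
ρ1 := ρ1 + 19/2·ρ2
  [ 1  0  0  0  |   2 ]
  [ 0  1  0  0  |  -6 ]
  [ 0  0  1  0  |  -2 ]
  [ 0  0  0  1  |   6 ]
Reading off the last column: u = 2, v = -6, w = -2, t = 6.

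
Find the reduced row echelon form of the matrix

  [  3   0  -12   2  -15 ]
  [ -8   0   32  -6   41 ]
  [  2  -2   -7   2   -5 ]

R1 := 1/3·R1
R2 := R2 + 8·R1
R3 := R3 − 2·R1
R2 <-> R3
R2 := -1/2·R2
R3 := -3/2·R3
R2 := R2 + 1/3·R3
R1 := R1 − 2/3·R3

[[1, 0, -4, 0, -4], [0, 1, -1/2, 0, -3], [0, 0, 0, 1, -3/2]]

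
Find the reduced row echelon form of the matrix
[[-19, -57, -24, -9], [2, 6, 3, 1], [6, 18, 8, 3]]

R1 → -1/19·R1
  [ 1   3  24/19  9/19 ]
  [ 2   6      3     1 ]
  [ 6  18      8     3 ]
R2 → R2 − 2·R1
  [ 1   3  24/19  9/19 ]
  [ 0   0   9/19  1/19 ]
  [ 6  18      8     3 ]
R3 → R3 − 6·R1
  [ 1  3  24/19  9/19 ]
  [ 0  0   9/19  1/19 ]
  [ 0  0   8/19  3/19 ]
R2 → 19/9·R2
  [ 1  3  24/19  9/19 ]
  [ 0  0      1   1/9 ]
  [ 0  0   8/19  3/19 ]
R3 → R3 − 8/19·R2
  [ 1  3  24/19  9/19 ]
  [ 0  0      1   1/9 ]
  [ 0  0      0   1/9 ]
R3 → 9·R3
  [ 1  3  24/19  9/19 ]
  [ 0  0      1   1/9 ]
  [ 0  0      0     1 ]
R2 → R2 − 1/9·R3
  [ 1  3  24/19  9/19 ]
  [ 0  0      1     0 ]
  [ 0  0      0     1 ]
R1 → R1 − 9/19·R3
  [ 1  3  24/19  0 ]
  [ 0  0      1  0 ]
  [ 0  0      0  1 ]
R1 → R1 − 24/19·R2
  [ 1  3  0  0 ]
  [ 0  0  1  0 ]
  [ 0  0  0  1 ]

[[1, 3, 0, 0], [0, 0, 1, 0], [0, 0, 0, 1]]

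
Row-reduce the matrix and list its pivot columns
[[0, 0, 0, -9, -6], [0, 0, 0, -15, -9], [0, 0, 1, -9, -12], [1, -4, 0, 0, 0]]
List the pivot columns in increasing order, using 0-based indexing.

0, 2, 3, 4

Swap R1 and R4.
Swap R2 and R3.
Multiply R3 by -1/15.
Add 9 times R3 to R4.
Multiply R4 by -5/3.
Subtract 3/5 times R4 from R3.
Add 12 times R4 to R2.
Add 9 times R3 to R2.
Pivot columns are the columns containing a leading 1.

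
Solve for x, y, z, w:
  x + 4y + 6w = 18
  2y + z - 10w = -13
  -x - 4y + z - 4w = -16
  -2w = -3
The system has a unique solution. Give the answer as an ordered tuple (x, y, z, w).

Form the augmented matrix and row-reduce:
  [  1   4  0    6  |   18 ]
  [  0   2  1  -10  |  -13 ]
  [ -1  -4  1   -4  |  -16 ]
  [  0   0  0   -2  |   -3 ]
ρ3 := ρ3 + ρ1
ρ2 := 1/2·ρ2
ρ4 := -1/2·ρ4
ρ3 := ρ3 − 2·ρ4
ρ2 := ρ2 + 5·ρ4
ρ1 := ρ1 − 6·ρ4
ρ2 := ρ2 − 1/2·ρ3
ρ1 := ρ1 − 4·ρ2
Reading off the last column: x = 3, y = 3/2, z = -1, w = 3/2.

(3, 3/2, -1, 3/2)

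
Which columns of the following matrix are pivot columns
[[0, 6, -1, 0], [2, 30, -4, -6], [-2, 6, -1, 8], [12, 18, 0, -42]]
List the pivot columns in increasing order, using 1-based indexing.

ρ1 <-> ρ2
  [  2  30  -4   -6 ]
  [  0   6  -1    0 ]
  [ -2   6  -1    8 ]
  [ 12  18   0  -42 ]
ρ1 ← 1/2·ρ1
  [  1  15  -2   -3 ]
  [  0   6  -1    0 ]
  [ -2   6  -1    8 ]
  [ 12  18   0  -42 ]
ρ3 ← ρ3 + 2·ρ1
  [  1  15  -2   -3 ]
  [  0   6  -1    0 ]
  [  0  36  -5    2 ]
  [ 12  18   0  -42 ]
ρ4 ← ρ4 − 12·ρ1
  [ 1    15  -2  -3 ]
  [ 0     6  -1   0 ]
  [ 0    36  -5   2 ]
  [ 0  -162  24  -6 ]
ρ2 ← 1/6·ρ2
  [ 1    15    -2  -3 ]
  [ 0     1  -1/6   0 ]
  [ 0    36    -5   2 ]
  [ 0  -162    24  -6 ]
ρ3 ← ρ3 − 36·ρ2
  [ 1    15    -2  -3 ]
  [ 0     1  -1/6   0 ]
  [ 0     0     1   2 ]
  [ 0  -162    24  -6 ]
ρ4 ← ρ4 + 162·ρ2
  [ 1  15    -2  -3 ]
  [ 0   1  -1/6   0 ]
  [ 0   0     1   2 ]
  [ 0   0    -3  -6 ]
ρ4 ← ρ4 + 3·ρ3
  [ 1  15    -2  -3 ]
  [ 0   1  -1/6   0 ]
  [ 0   0     1   2 ]
  [ 0   0     0   0 ]
ρ2 ← ρ2 + 1/6·ρ3
  [ 1  15  -2   -3 ]
  [ 0   1   0  1/3 ]
  [ 0   0   1    2 ]
  [ 0   0   0    0 ]
ρ1 ← ρ1 + 2·ρ3
  [ 1  15  0    1 ]
  [ 0   1  0  1/3 ]
  [ 0   0  1    2 ]
  [ 0   0  0    0 ]
ρ1 ← ρ1 − 15·ρ2
  [ 1  0  0   -4 ]
  [ 0  1  0  1/3 ]
  [ 0  0  1    2 ]
  [ 0  0  0    0 ]
Pivot columns are the columns containing a leading 1.

1, 2, 3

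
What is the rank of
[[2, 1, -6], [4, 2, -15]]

rank = 2

ρ1 := 1/2·ρ1
  [ 1  1/2   -3 ]
  [ 4    2  -15 ]
ρ2 := ρ2 − 4·ρ1
  [ 1  1/2  -3 ]
  [ 0    0  -3 ]
ρ2 := -1/3·ρ2
  [ 1  1/2  -3 ]
  [ 0    0   1 ]
ρ1 := ρ1 + 3·ρ2
  [ 1  1/2  0 ]
  [ 0    0  1 ]
The reduced form has 2 nonzero rows.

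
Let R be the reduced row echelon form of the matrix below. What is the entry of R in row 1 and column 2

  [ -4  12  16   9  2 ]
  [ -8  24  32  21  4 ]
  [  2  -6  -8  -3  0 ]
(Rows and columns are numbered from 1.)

r1 -> -1/4·r1
  [  1  -3  -4  -9/4  -1/2 ]
  [ -8  24  32    21     4 ]
  [  2  -6  -8    -3     0 ]
r2 -> r2 + 8·r1
  [ 1  -3  -4  -9/4  -1/2 ]
  [ 0   0   0     3     0 ]
  [ 2  -6  -8    -3     0 ]
r3 -> r3 − 2·r1
  [ 1  -3  -4  -9/4  -1/2 ]
  [ 0   0   0     3     0 ]
  [ 0   0   0   3/2     1 ]
r2 -> 1/3·r2
  [ 1  -3  -4  -9/4  -1/2 ]
  [ 0   0   0     1     0 ]
  [ 0   0   0   3/2     1 ]
r3 -> r3 − 3/2·r2
  [ 1  -3  -4  -9/4  -1/2 ]
  [ 0   0   0     1     0 ]
  [ 0   0   0     0     1 ]
r1 -> r1 + 1/2·r3
  [ 1  -3  -4  -9/4  0 ]
  [ 0   0   0     1  0 ]
  [ 0   0   0     0  1 ]
r1 -> r1 + 9/4·r2
  [ 1  -3  -4  0  0 ]
  [ 0   0   0  1  0 ]
  [ 0   0   0  0  1 ]

-3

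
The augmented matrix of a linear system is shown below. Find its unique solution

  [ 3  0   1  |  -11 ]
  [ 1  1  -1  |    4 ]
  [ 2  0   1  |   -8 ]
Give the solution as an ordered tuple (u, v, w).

(-3, 5, -2)

Multiply ρ1 by 1/3.
  [ 1  0  1/3  |  -11/3 ]
  [ 1  1   -1  |      4 ]
  [ 2  0    1  |     -8 ]
Subtract ρ1 from ρ2.
  [ 1  0   1/3  |  -11/3 ]
  [ 0  1  -4/3  |   23/3 ]
  [ 2  0     1  |     -8 ]
Subtract 2 times ρ1 from ρ3.
  [ 1  0   1/3  |  -11/3 ]
  [ 0  1  -4/3  |   23/3 ]
  [ 0  0   1/3  |   -2/3 ]
Multiply ρ3 by 3.
  [ 1  0   1/3  |  -11/3 ]
  [ 0  1  -4/3  |   23/3 ]
  [ 0  0     1  |     -2 ]
Add 4/3 times ρ3 to ρ2.
  [ 1  0  1/3  |  -11/3 ]
  [ 0  1    0  |      5 ]
  [ 0  0    1  |     -2 ]
Subtract 1/3 times ρ3 from ρ1.
  [ 1  0  0  |  -3 ]
  [ 0  1  0  |   5 ]
  [ 0  0  1  |  -2 ]
Reading off the last column: u = -3, v = 5, w = -2.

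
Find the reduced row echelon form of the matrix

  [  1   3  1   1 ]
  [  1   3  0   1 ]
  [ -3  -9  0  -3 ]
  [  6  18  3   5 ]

r2 ← r2 − r1
  [  1   3   1   1 ]
  [  0   0  -1   0 ]
  [ -3  -9   0  -3 ]
  [  6  18   3   5 ]
r3 ← r3 + 3·r1
  [ 1   3   1  1 ]
  [ 0   0  -1  0 ]
  [ 0   0   3  0 ]
  [ 6  18   3  5 ]
r4 ← r4 − 6·r1
  [ 1  3   1   1 ]
  [ 0  0  -1   0 ]
  [ 0  0   3   0 ]
  [ 0  0  -3  -1 ]
r2 ← -1·r2
  [ 1  3   1   1 ]
  [ 0  0   1   0 ]
  [ 0  0   3   0 ]
  [ 0  0  -3  -1 ]
r3 ← r3 − 3·r2
  [ 1  3   1   1 ]
  [ 0  0   1   0 ]
  [ 0  0   0   0 ]
  [ 0  0  -3  -1 ]
r4 ← r4 + 3·r2
  [ 1  3  1   1 ]
  [ 0  0  1   0 ]
  [ 0  0  0   0 ]
  [ 0  0  0  -1 ]
r3 <=> r4
  [ 1  3  1   1 ]
  [ 0  0  1   0 ]
  [ 0  0  0  -1 ]
  [ 0  0  0   0 ]
r3 ← -1·r3
  [ 1  3  1  1 ]
  [ 0  0  1  0 ]
  [ 0  0  0  1 ]
  [ 0  0  0  0 ]
r1 ← r1 − r3
  [ 1  3  1  0 ]
  [ 0  0  1  0 ]
  [ 0  0  0  1 ]
  [ 0  0  0  0 ]
r1 ← r1 − r2
  [ 1  3  0  0 ]
  [ 0  0  1  0 ]
  [ 0  0  0  1 ]
  [ 0  0  0  0 ]

[[1, 3, 0, 0], [0, 0, 1, 0], [0, 0, 0, 1], [0, 0, 0, 0]]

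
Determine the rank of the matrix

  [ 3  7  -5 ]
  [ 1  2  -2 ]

rank = 2

Multiply ρ1 by 1/3.
  [ 1  7/3  -5/3 ]
  [ 1    2    -2 ]
Subtract ρ1 from ρ2.
  [ 1   7/3  -5/3 ]
  [ 0  -1/3  -1/3 ]
Multiply ρ2 by -3.
  [ 1  7/3  -5/3 ]
  [ 0    1     1 ]
Subtract 7/3 times ρ2 from ρ1.
  [ 1  0  -4 ]
  [ 0  1   1 ]
The reduced form has 2 nonzero rows.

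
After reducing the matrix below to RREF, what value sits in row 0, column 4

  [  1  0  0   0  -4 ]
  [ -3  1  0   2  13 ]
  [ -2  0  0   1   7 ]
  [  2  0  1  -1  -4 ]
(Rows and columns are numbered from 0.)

Add 3 times ρ1 to ρ2.
  [  1  0  0   0  -4 ]
  [  0  1  0   2   1 ]
  [ -2  0  0   1   7 ]
  [  2  0  1  -1  -4 ]
Add 2 times ρ1 to ρ3.
  [ 1  0  0   0  -4 ]
  [ 0  1  0   2   1 ]
  [ 0  0  0   1  -1 ]
  [ 2  0  1  -1  -4 ]
Subtract 2 times ρ1 from ρ4.
  [ 1  0  0   0  -4 ]
  [ 0  1  0   2   1 ]
  [ 0  0  0   1  -1 ]
  [ 0  0  1  -1   4 ]
Swap ρ3 and ρ4.
  [ 1  0  0   0  -4 ]
  [ 0  1  0   2   1 ]
  [ 0  0  1  -1   4 ]
  [ 0  0  0   1  -1 ]
Add ρ4 to ρ3.
  [ 1  0  0  0  -4 ]
  [ 0  1  0  2   1 ]
  [ 0  0  1  0   3 ]
  [ 0  0  0  1  -1 ]
Subtract 2 times ρ4 from ρ2.
  [ 1  0  0  0  -4 ]
  [ 0  1  0  0   3 ]
  [ 0  0  1  0   3 ]
  [ 0  0  0  1  -1 ]

-4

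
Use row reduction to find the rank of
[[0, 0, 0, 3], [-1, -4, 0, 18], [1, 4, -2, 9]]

rank = 3

R1 <=> R2
  [ -1  -4   0  18 ]
  [  0   0   0   3 ]
  [  1   4  -2   9 ]
R1 ← -1·R1
  [ 1  4   0  -18 ]
  [ 0  0   0    3 ]
  [ 1  4  -2    9 ]
R3 ← R3 − R1
  [ 1  4   0  -18 ]
  [ 0  0   0    3 ]
  [ 0  0  -2   27 ]
R2 <=> R3
  [ 1  4   0  -18 ]
  [ 0  0  -2   27 ]
  [ 0  0   0    3 ]
R2 ← -1/2·R2
  [ 1  4  0    -18 ]
  [ 0  0  1  -27/2 ]
  [ 0  0  0      3 ]
R3 ← 1/3·R3
  [ 1  4  0    -18 ]
  [ 0  0  1  -27/2 ]
  [ 0  0  0      1 ]
R2 ← R2 + 27/2·R3
  [ 1  4  0  -18 ]
  [ 0  0  1    0 ]
  [ 0  0  0    1 ]
R1 ← R1 + 18·R3
  [ 1  4  0  0 ]
  [ 0  0  1  0 ]
  [ 0  0  0  1 ]
The reduced form has 3 nonzero rows.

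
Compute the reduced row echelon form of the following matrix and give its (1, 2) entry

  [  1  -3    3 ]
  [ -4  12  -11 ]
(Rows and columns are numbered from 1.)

ρ2 → ρ2 + 4·ρ1
  [ 1  -3  3 ]
  [ 0   0  1 ]
ρ1 → ρ1 − 3·ρ2
  [ 1  -3  0 ]
  [ 0   0  1 ]

-3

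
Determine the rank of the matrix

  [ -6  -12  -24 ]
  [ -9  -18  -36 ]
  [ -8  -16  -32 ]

rank = 1

r1 := -1/6·r1
r2 := r2 + 9·r1
r3 := r3 + 8·r1
The reduced form has 1 nonzero row.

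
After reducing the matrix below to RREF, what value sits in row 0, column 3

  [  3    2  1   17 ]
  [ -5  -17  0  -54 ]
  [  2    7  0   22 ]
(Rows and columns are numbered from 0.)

r1 -> 1/3·r1
r2 -> r2 + 5·r1
r3 -> r3 − 2·r1
r2 -> -3/41·r2
r3 -> r3 − 17/3·r2
r3 -> 41·r3
r2 -> r2 + 5/41·r3
r1 -> r1 − 1/3·r3
r1 -> r1 − 2/3·r2

4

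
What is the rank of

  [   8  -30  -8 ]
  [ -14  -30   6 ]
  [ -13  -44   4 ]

R1 ← 1/8·R1
R2 ← R2 + 14·R1
R3 ← R3 + 13·R1
R2 ← -2/165·R2
R3 ← R3 + 371/4·R2
R3 ← -165·R3
R2 ← R2 − 16/165·R3
R1 ← R1 + R3
R1 ← R1 + 15/4·R2
The reduced form has 3 nonzero rows.

rank = 3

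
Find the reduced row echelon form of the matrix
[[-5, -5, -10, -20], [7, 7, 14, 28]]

Multiply R1 by -1/5.
  [ 1  1   2   4 ]
  [ 7  7  14  28 ]
Subtract 7 times R1 from R2.
  [ 1  1  2  4 ]
  [ 0  0  0  0 ]

[[1, 1, 2, 4], [0, 0, 0, 0]]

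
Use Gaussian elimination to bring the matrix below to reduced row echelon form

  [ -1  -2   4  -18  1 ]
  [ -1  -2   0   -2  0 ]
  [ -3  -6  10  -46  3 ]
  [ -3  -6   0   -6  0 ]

[[1, 2, 0, 2, 0], [0, 0, 1, -4, 0], [0, 0, 0, 0, 1], [0, 0, 0, 0, 0]]

R1 -> -1·R1
  [  1   2  -4   18  -1 ]
  [ -1  -2   0   -2   0 ]
  [ -3  -6  10  -46   3 ]
  [ -3  -6   0   -6   0 ]
R2 -> R2 + R1
  [  1   2  -4   18  -1 ]
  [  0   0  -4   16  -1 ]
  [ -3  -6  10  -46   3 ]
  [ -3  -6   0   -6   0 ]
R3 -> R3 + 3·R1
  [  1   2  -4  18  -1 ]
  [  0   0  -4  16  -1 ]
  [  0   0  -2   8   0 ]
  [ -3  -6   0  -6   0 ]
R4 -> R4 + 3·R1
  [ 1  2   -4  18  -1 ]
  [ 0  0   -4  16  -1 ]
  [ 0  0   -2   8   0 ]
  [ 0  0  -12  48  -3 ]
R2 -> -1/4·R2
  [ 1  2   -4  18   -1 ]
  [ 0  0    1  -4  1/4 ]
  [ 0  0   -2   8    0 ]
  [ 0  0  -12  48   -3 ]
R3 -> R3 + 2·R2
  [ 1  2   -4  18   -1 ]
  [ 0  0    1  -4  1/4 ]
  [ 0  0    0   0  1/2 ]
  [ 0  0  -12  48   -3 ]
R4 -> R4 + 12·R2
  [ 1  2  -4  18   -1 ]
  [ 0  0   1  -4  1/4 ]
  [ 0  0   0   0  1/2 ]
  [ 0  0   0   0    0 ]
R3 -> 2·R3
  [ 1  2  -4  18   -1 ]
  [ 0  0   1  -4  1/4 ]
  [ 0  0   0   0    1 ]
  [ 0  0   0   0    0 ]
R2 -> R2 − 1/4·R3
  [ 1  2  -4  18  -1 ]
  [ 0  0   1  -4   0 ]
  [ 0  0   0   0   1 ]
  [ 0  0   0   0   0 ]
R1 -> R1 + R3
  [ 1  2  -4  18  0 ]
  [ 0  0   1  -4  0 ]
  [ 0  0   0   0  1 ]
  [ 0  0   0   0  0 ]
R1 -> R1 + 4·R2
  [ 1  2  0   2  0 ]
  [ 0  0  1  -4  0 ]
  [ 0  0  0   0  1 ]
  [ 0  0  0   0  0 ]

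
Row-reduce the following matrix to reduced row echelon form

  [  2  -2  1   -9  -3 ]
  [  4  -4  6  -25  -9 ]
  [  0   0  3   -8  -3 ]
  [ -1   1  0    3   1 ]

r1 ← 1/2·r1
  [  1  -1  1/2  -9/2  -3/2 ]
  [  4  -4    6   -25    -9 ]
  [  0   0    3    -8    -3 ]
  [ -1   1    0     3     1 ]
r2 ← r2 − 4·r1
  [  1  -1  1/2  -9/2  -3/2 ]
  [  0   0    4    -7    -3 ]
  [  0   0    3    -8    -3 ]
  [ -1   1    0     3     1 ]
r4 ← r4 + r1
  [ 1  -1  1/2  -9/2  -3/2 ]
  [ 0   0    4    -7    -3 ]
  [ 0   0    3    -8    -3 ]
  [ 0   0  1/2  -3/2  -1/2 ]
r2 ← 1/4·r2
  [ 1  -1  1/2  -9/2  -3/2 ]
  [ 0   0    1  -7/4  -3/4 ]
  [ 0   0    3    -8    -3 ]
  [ 0   0  1/2  -3/2  -1/2 ]
r3 ← r3 − 3·r2
  [ 1  -1  1/2   -9/2  -3/2 ]
  [ 0   0    1   -7/4  -3/4 ]
  [ 0   0    0  -11/4  -3/4 ]
  [ 0   0  1/2   -3/2  -1/2 ]
r4 ← r4 − 1/2·r2
  [ 1  -1  1/2   -9/2  -3/2 ]
  [ 0   0    1   -7/4  -3/4 ]
  [ 0   0    0  -11/4  -3/4 ]
  [ 0   0    0   -5/8  -1/8 ]
r3 ← -4/11·r3
  [ 1  -1  1/2  -9/2  -3/2 ]
  [ 0   0    1  -7/4  -3/4 ]
  [ 0   0    0     1  3/11 ]
  [ 0   0    0  -5/8  -1/8 ]
r4 ← r4 + 5/8·r3
  [ 1  -1  1/2  -9/2  -3/2 ]
  [ 0   0    1  -7/4  -3/4 ]
  [ 0   0    0     1  3/11 ]
  [ 0   0    0     0  1/22 ]
r4 ← 22·r4
  [ 1  -1  1/2  -9/2  -3/2 ]
  [ 0   0    1  -7/4  -3/4 ]
  [ 0   0    0     1  3/11 ]
  [ 0   0    0     0     1 ]
r3 ← r3 − 3/11·r4
  [ 1  -1  1/2  -9/2  -3/2 ]
  [ 0   0    1  -7/4  -3/4 ]
  [ 0   0    0     1     0 ]
  [ 0   0    0     0     1 ]
r2 ← r2 + 3/4·r4
  [ 1  -1  1/2  -9/2  -3/2 ]
  [ 0   0    1  -7/4     0 ]
  [ 0   0    0     1     0 ]
  [ 0   0    0     0     1 ]
r1 ← r1 + 3/2·r4
  [ 1  -1  1/2  -9/2  0 ]
  [ 0   0    1  -7/4  0 ]
  [ 0   0    0     1  0 ]
  [ 0   0    0     0  1 ]
r2 ← r2 + 7/4·r3
  [ 1  -1  1/2  -9/2  0 ]
  [ 0   0    1     0  0 ]
  [ 0   0    0     1  0 ]
  [ 0   0    0     0  1 ]
r1 ← r1 + 9/2·r3
  [ 1  -1  1/2  0  0 ]
  [ 0   0    1  0  0 ]
  [ 0   0    0  1  0 ]
  [ 0   0    0  0  1 ]
r1 ← r1 − 1/2·r2
  [ 1  -1  0  0  0 ]
  [ 0   0  1  0  0 ]
  [ 0   0  0  1  0 ]
  [ 0   0  0  0  1 ]

[[1, -1, 0, 0, 0], [0, 0, 1, 0, 0], [0, 0, 0, 1, 0], [0, 0, 0, 0, 1]]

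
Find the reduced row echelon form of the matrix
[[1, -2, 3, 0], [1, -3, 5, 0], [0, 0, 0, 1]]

[[1, 0, -1, 0], [0, 1, -2, 0], [0, 0, 0, 1]]

ρ2 -> ρ2 − ρ1
  [ 1  -2  3  0 ]
  [ 0  -1  2  0 ]
  [ 0   0  0  1 ]
ρ2 -> -1·ρ2
  [ 1  -2   3  0 ]
  [ 0   1  -2  0 ]
  [ 0   0   0  1 ]
ρ1 -> ρ1 + 2·ρ2
  [ 1  0  -1  0 ]
  [ 0  1  -2  0 ]
  [ 0  0   0  1 ]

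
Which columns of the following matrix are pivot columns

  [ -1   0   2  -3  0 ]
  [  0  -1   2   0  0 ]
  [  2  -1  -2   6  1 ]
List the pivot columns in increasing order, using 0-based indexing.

0, 1, 4

R1 ← -1·R1
  [ 1   0  -2  3  0 ]
  [ 0  -1   2  0  0 ]
  [ 2  -1  -2  6  1 ]
R3 ← R3 − 2·R1
  [ 1   0  -2  3  0 ]
  [ 0  -1   2  0  0 ]
  [ 0  -1   2  0  1 ]
R2 ← -1·R2
  [ 1   0  -2  3  0 ]
  [ 0   1  -2  0  0 ]
  [ 0  -1   2  0  1 ]
R3 ← R3 + R2
  [ 1  0  -2  3  0 ]
  [ 0  1  -2  0  0 ]
  [ 0  0   0  0  1 ]
Pivot columns are the columns containing a leading 1.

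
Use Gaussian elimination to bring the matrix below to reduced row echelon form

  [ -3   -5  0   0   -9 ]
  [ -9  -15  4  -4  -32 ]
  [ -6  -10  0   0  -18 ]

ρ1 -> -1/3·ρ1
  [  1  5/3  0   0    3 ]
  [ -9  -15  4  -4  -32 ]
  [ -6  -10  0   0  -18 ]
ρ2 -> ρ2 + 9·ρ1
  [  1  5/3  0   0    3 ]
  [  0    0  4  -4   -5 ]
  [ -6  -10  0   0  -18 ]
ρ3 -> ρ3 + 6·ρ1
  [ 1  5/3  0   0   3 ]
  [ 0    0  4  -4  -5 ]
  [ 0    0  0   0   0 ]
ρ2 -> 1/4·ρ2
  [ 1  5/3  0   0     3 ]
  [ 0    0  1  -1  -5/4 ]
  [ 0    0  0   0     0 ]

[[1, 5/3, 0, 0, 3], [0, 0, 1, -1, -5/4], [0, 0, 0, 0, 0]]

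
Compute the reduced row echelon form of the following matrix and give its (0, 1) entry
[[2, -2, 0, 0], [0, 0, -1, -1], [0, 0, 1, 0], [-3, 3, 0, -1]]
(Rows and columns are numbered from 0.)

-1

r1 → 1/2·r1
  [  1  -1   0   0 ]
  [  0   0  -1  -1 ]
  [  0   0   1   0 ]
  [ -3   3   0  -1 ]
r4 → r4 + 3·r1
  [ 1  -1   0   0 ]
  [ 0   0  -1  -1 ]
  [ 0   0   1   0 ]
  [ 0   0   0  -1 ]
r2 → -1·r2
  [ 1  -1  0   0 ]
  [ 0   0  1   1 ]
  [ 0   0  1   0 ]
  [ 0   0  0  -1 ]
r3 → r3 − r2
  [ 1  -1  0   0 ]
  [ 0   0  1   1 ]
  [ 0   0  0  -1 ]
  [ 0   0  0  -1 ]
r3 → -1·r3
  [ 1  -1  0   0 ]
  [ 0   0  1   1 ]
  [ 0   0  0   1 ]
  [ 0   0  0  -1 ]
r4 → r4 + r3
  [ 1  -1  0  0 ]
  [ 0   0  1  1 ]
  [ 0   0  0  1 ]
  [ 0   0  0  0 ]
r2 → r2 − r3
  [ 1  -1  0  0 ]
  [ 0   0  1  0 ]
  [ 0   0  0  1 ]
  [ 0   0  0  0 ]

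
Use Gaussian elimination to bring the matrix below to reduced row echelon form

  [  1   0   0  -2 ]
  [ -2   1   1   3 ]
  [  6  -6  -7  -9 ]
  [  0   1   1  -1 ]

Add 2 times R1 to R2.
  [ 1   0   0  -2 ]
  [ 0   1   1  -1 ]
  [ 6  -6  -7  -9 ]
  [ 0   1   1  -1 ]
Subtract 6 times R1 from R3.
  [ 1   0   0  -2 ]
  [ 0   1   1  -1 ]
  [ 0  -6  -7   3 ]
  [ 0   1   1  -1 ]
Add 6 times R2 to R3.
  [ 1  0   0  -2 ]
  [ 0  1   1  -1 ]
  [ 0  0  -1  -3 ]
  [ 0  1   1  -1 ]
Subtract R2 from R4.
  [ 1  0   0  -2 ]
  [ 0  1   1  -1 ]
  [ 0  0  -1  -3 ]
  [ 0  0   0   0 ]
Multiply R3 by -1.
  [ 1  0  0  -2 ]
  [ 0  1  1  -1 ]
  [ 0  0  1   3 ]
  [ 0  0  0   0 ]
Subtract R3 from R2.
  [ 1  0  0  -2 ]
  [ 0  1  0  -4 ]
  [ 0  0  1   3 ]
  [ 0  0  0   0 ]

[[1, 0, 0, -2], [0, 1, 0, -4], [0, 0, 1, 3], [0, 0, 0, 0]]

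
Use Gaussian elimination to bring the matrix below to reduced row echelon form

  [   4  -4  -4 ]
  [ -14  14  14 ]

[[1, -1, -1], [0, 0, 0]]

Multiply ρ1 by 1/4.
Add 14 times ρ1 to ρ2.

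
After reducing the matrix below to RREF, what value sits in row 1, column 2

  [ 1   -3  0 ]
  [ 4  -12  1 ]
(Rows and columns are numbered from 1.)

Subtract 4 times ρ1 from ρ2.
  [ 1  -3  0 ]
  [ 0   0  1 ]

-3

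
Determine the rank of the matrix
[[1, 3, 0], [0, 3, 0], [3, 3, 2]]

rank = 3

R3 := R3 − 3·R1
  [ 1   3  0 ]
  [ 0   3  0 ]
  [ 0  -6  2 ]
R2 := 1/3·R2
  [ 1   3  0 ]
  [ 0   1  0 ]
  [ 0  -6  2 ]
R3 := R3 + 6·R2
  [ 1  3  0 ]
  [ 0  1  0 ]
  [ 0  0  2 ]
R3 := 1/2·R3
  [ 1  3  0 ]
  [ 0  1  0 ]
  [ 0  0  1 ]
R1 := R1 − 3·R2
  [ 1  0  0 ]
  [ 0  1  0 ]
  [ 0  0  1 ]
The reduced form has 3 nonzero rows.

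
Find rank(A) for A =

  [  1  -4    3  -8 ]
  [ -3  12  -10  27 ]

r2 ← r2 + 3·r1
r2 ← -1·r2
r1 ← r1 − 3·r2
The reduced form has 2 nonzero rows.

rank = 2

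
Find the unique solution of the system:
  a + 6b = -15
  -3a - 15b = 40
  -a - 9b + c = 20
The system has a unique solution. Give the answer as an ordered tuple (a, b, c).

Form the augmented matrix and row-reduce:
  [  1    6  0  |  -15 ]
  [ -3  -15  0  |   40 ]
  [ -1   -9  1  |   20 ]
Add 3 times ρ1 to ρ2.
  [  1   6  0  |  -15 ]
  [  0   3  0  |   -5 ]
  [ -1  -9  1  |   20 ]
Add ρ1 to ρ3.
  [ 1   6  0  |  -15 ]
  [ 0   3  0  |   -5 ]
  [ 0  -3  1  |    5 ]
Multiply ρ2 by 1/3.
  [ 1   6  0  |   -15 ]
  [ 0   1  0  |  -5/3 ]
  [ 0  -3  1  |     5 ]
Add 3 times ρ2 to ρ3.
  [ 1  6  0  |   -15 ]
  [ 0  1  0  |  -5/3 ]
  [ 0  0  1  |     0 ]
Subtract 6 times ρ2 from ρ1.
  [ 1  0  0  |    -5 ]
  [ 0  1  0  |  -5/3 ]
  [ 0  0  1  |     0 ]
Reading off the last column: a = -5, b = -5/3, c = 0.

(-5, -5/3, 0)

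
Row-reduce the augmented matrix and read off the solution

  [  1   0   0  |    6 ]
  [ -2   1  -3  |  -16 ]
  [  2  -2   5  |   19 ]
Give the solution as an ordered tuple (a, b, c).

(6, -1, 1)

Add 2 times ρ1 to ρ2.
Subtract 2 times ρ1 from ρ3.
Add 2 times ρ2 to ρ3.
Multiply ρ3 by -1.
Add 3 times ρ3 to ρ2.
Reading off the last column: a = 6, b = -1, c = 1.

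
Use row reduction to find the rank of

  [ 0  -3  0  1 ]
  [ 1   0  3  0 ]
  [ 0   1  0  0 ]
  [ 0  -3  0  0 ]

rank = 3

ρ1 <-> ρ2
  [ 1   0  3  0 ]
  [ 0  -3  0  1 ]
  [ 0   1  0  0 ]
  [ 0  -3  0  0 ]
ρ2 -> -1/3·ρ2
  [ 1   0  3     0 ]
  [ 0   1  0  -1/3 ]
  [ 0   1  0     0 ]
  [ 0  -3  0     0 ]
ρ3 -> ρ3 − ρ2
  [ 1   0  3     0 ]
  [ 0   1  0  -1/3 ]
  [ 0   0  0   1/3 ]
  [ 0  -3  0     0 ]
ρ4 -> ρ4 + 3·ρ2
  [ 1  0  3     0 ]
  [ 0  1  0  -1/3 ]
  [ 0  0  0   1/3 ]
  [ 0  0  0    -1 ]
ρ3 -> 3·ρ3
  [ 1  0  3     0 ]
  [ 0  1  0  -1/3 ]
  [ 0  0  0     1 ]
  [ 0  0  0    -1 ]
ρ4 -> ρ4 + ρ3
  [ 1  0  3     0 ]
  [ 0  1  0  -1/3 ]
  [ 0  0  0     1 ]
  [ 0  0  0     0 ]
ρ2 -> ρ2 + 1/3·ρ3
  [ 1  0  3  0 ]
  [ 0  1  0  0 ]
  [ 0  0  0  1 ]
  [ 0  0  0  0 ]
The reduced form has 3 nonzero rows.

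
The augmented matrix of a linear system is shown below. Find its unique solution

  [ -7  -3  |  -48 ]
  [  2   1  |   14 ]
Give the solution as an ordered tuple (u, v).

Multiply R1 by -1/7.
  [ 1  3/7  |  48/7 ]
  [ 2    1  |    14 ]
Subtract 2 times R1 from R2.
  [ 1  3/7  |  48/7 ]
  [ 0  1/7  |   2/7 ]
Multiply R2 by 7.
  [ 1  3/7  |  48/7 ]
  [ 0    1  |     2 ]
Subtract 3/7 times R2 from R1.
  [ 1  0  |  6 ]
  [ 0  1  |  2 ]
Reading off the last column: u = 6, v = 2.

(6, 2)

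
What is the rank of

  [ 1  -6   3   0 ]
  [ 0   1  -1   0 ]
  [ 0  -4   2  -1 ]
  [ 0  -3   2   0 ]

Add 4 times r2 to r3.
  [ 1  -6   3   0 ]
  [ 0   1  -1   0 ]
  [ 0   0  -2  -1 ]
  [ 0  -3   2   0 ]
Add 3 times r2 to r4.
  [ 1  -6   3   0 ]
  [ 0   1  -1   0 ]
  [ 0   0  -2  -1 ]
  [ 0   0  -1   0 ]
Multiply r3 by -1/2.
  [ 1  -6   3    0 ]
  [ 0   1  -1    0 ]
  [ 0   0   1  1/2 ]
  [ 0   0  -1    0 ]
Add r3 to r4.
  [ 1  -6   3    0 ]
  [ 0   1  -1    0 ]
  [ 0   0   1  1/2 ]
  [ 0   0   0  1/2 ]
Multiply r4 by 2.
  [ 1  -6   3    0 ]
  [ 0   1  -1    0 ]
  [ 0   0   1  1/2 ]
  [ 0   0   0    1 ]
Subtract 1/2 times r4 from r3.
  [ 1  -6   3  0 ]
  [ 0   1  -1  0 ]
  [ 0   0   1  0 ]
  [ 0   0   0  1 ]
Add r3 to r2.
  [ 1  -6  3  0 ]
  [ 0   1  0  0 ]
  [ 0   0  1  0 ]
  [ 0   0  0  1 ]
Subtract 3 times r3 from r1.
  [ 1  -6  0  0 ]
  [ 0   1  0  0 ]
  [ 0   0  1  0 ]
  [ 0   0  0  1 ]
Add 6 times r2 to r1.
  [ 1  0  0  0 ]
  [ 0  1  0  0 ]
  [ 0  0  1  0 ]
  [ 0  0  0  1 ]
The reduced form has 4 nonzero rows.

rank = 4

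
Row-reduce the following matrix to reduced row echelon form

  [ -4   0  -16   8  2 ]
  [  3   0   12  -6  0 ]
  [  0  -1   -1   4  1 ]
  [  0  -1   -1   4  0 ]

r1 := -1/4·r1
  [ 1   0   4  -2  -1/2 ]
  [ 3   0  12  -6     0 ]
  [ 0  -1  -1   4     1 ]
  [ 0  -1  -1   4     0 ]
r2 := r2 − 3·r1
  [ 1   0   4  -2  -1/2 ]
  [ 0   0   0   0   3/2 ]
  [ 0  -1  -1   4     1 ]
  [ 0  -1  -1   4     0 ]
r2 ↔ r3
  [ 1   0   4  -2  -1/2 ]
  [ 0  -1  -1   4     1 ]
  [ 0   0   0   0   3/2 ]
  [ 0  -1  -1   4     0 ]
r2 := -1·r2
  [ 1   0   4  -2  -1/2 ]
  [ 0   1   1  -4    -1 ]
  [ 0   0   0   0   3/2 ]
  [ 0  -1  -1   4     0 ]
r4 := r4 + r2
  [ 1  0  4  -2  -1/2 ]
  [ 0  1  1  -4    -1 ]
  [ 0  0  0   0   3/2 ]
  [ 0  0  0   0    -1 ]
r3 := 2/3·r3
  [ 1  0  4  -2  -1/2 ]
  [ 0  1  1  -4    -1 ]
  [ 0  0  0   0     1 ]
  [ 0  0  0   0    -1 ]
r4 := r4 + r3
  [ 1  0  4  -2  -1/2 ]
  [ 0  1  1  -4    -1 ]
  [ 0  0  0   0     1 ]
  [ 0  0  0   0     0 ]
r2 := r2 + r3
  [ 1  0  4  -2  -1/2 ]
  [ 0  1  1  -4     0 ]
  [ 0  0  0   0     1 ]
  [ 0  0  0   0     0 ]
r1 := r1 + 1/2·r3
  [ 1  0  4  -2  0 ]
  [ 0  1  1  -4  0 ]
  [ 0  0  0   0  1 ]
  [ 0  0  0   0  0 ]

[[1, 0, 4, -2, 0], [0, 1, 1, -4, 0], [0, 0, 0, 0, 1], [0, 0, 0, 0, 0]]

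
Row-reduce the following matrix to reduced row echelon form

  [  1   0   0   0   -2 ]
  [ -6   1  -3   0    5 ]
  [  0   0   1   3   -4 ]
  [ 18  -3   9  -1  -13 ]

[[1, 0, 0, 0, -2], [0, 1, 0, 0, -1], [0, 0, 1, 0, 2], [0, 0, 0, 1, -2]]

R2 -> R2 + 6·R1
  [  1   0   0   0   -2 ]
  [  0   1  -3   0   -7 ]
  [  0   0   1   3   -4 ]
  [ 18  -3   9  -1  -13 ]
R4 -> R4 − 18·R1
  [ 1   0   0   0  -2 ]
  [ 0   1  -3   0  -7 ]
  [ 0   0   1   3  -4 ]
  [ 0  -3   9  -1  23 ]
R4 -> R4 + 3·R2
  [ 1  0   0   0  -2 ]
  [ 0  1  -3   0  -7 ]
  [ 0  0   1   3  -4 ]
  [ 0  0   0  -1   2 ]
R4 -> -1·R4
  [ 1  0   0  0  -2 ]
  [ 0  1  -3  0  -7 ]
  [ 0  0   1  3  -4 ]
  [ 0  0   0  1  -2 ]
R3 -> R3 − 3·R4
  [ 1  0   0  0  -2 ]
  [ 0  1  -3  0  -7 ]
  [ 0  0   1  0   2 ]
  [ 0  0   0  1  -2 ]
R2 -> R2 + 3·R3
  [ 1  0  0  0  -2 ]
  [ 0  1  0  0  -1 ]
  [ 0  0  1  0   2 ]
  [ 0  0  0  1  -2 ]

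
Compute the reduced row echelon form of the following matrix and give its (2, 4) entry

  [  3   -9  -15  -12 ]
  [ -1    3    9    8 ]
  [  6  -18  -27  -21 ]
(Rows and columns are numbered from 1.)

1

R1 -> 1/3·R1
  [  1   -3   -5   -4 ]
  [ -1    3    9    8 ]
  [  6  -18  -27  -21 ]
R2 -> R2 + R1
  [ 1   -3   -5   -4 ]
  [ 0    0    4    4 ]
  [ 6  -18  -27  -21 ]
R3 -> R3 − 6·R1
  [ 1  -3  -5  -4 ]
  [ 0   0   4   4 ]
  [ 0   0   3   3 ]
R2 -> 1/4·R2
  [ 1  -3  -5  -4 ]
  [ 0   0   1   1 ]
  [ 0   0   3   3 ]
R3 -> R3 − 3·R2
  [ 1  -3  -5  -4 ]
  [ 0   0   1   1 ]
  [ 0   0   0   0 ]
R1 -> R1 + 5·R2
  [ 1  -3  0  1 ]
  [ 0   0  1  1 ]
  [ 0   0  0  0 ]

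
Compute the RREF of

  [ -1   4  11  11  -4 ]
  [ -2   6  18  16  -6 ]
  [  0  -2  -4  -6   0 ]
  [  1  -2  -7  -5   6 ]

R1 := -1·R1
  [  1  -4  -11  -11   4 ]
  [ -2   6   18   16  -6 ]
  [  0  -2   -4   -6   0 ]
  [  1  -2   -7   -5   6 ]
R2 := R2 + 2·R1
  [ 1  -4  -11  -11  4 ]
  [ 0  -2   -4   -6  2 ]
  [ 0  -2   -4   -6  0 ]
  [ 1  -2   -7   -5  6 ]
R4 := R4 − R1
  [ 1  -4  -11  -11  4 ]
  [ 0  -2   -4   -6  2 ]
  [ 0  -2   -4   -6  0 ]
  [ 0   2    4    6  2 ]
R2 := -1/2·R2
  [ 1  -4  -11  -11   4 ]
  [ 0   1    2    3  -1 ]
  [ 0  -2   -4   -6   0 ]
  [ 0   2    4    6   2 ]
R3 := R3 + 2·R2
  [ 1  -4  -11  -11   4 ]
  [ 0   1    2    3  -1 ]
  [ 0   0    0    0  -2 ]
  [ 0   2    4    6   2 ]
R4 := R4 − 2·R2
  [ 1  -4  -11  -11   4 ]
  [ 0   1    2    3  -1 ]
  [ 0   0    0    0  -2 ]
  [ 0   0    0    0   4 ]
R3 := -1/2·R3
  [ 1  -4  -11  -11   4 ]
  [ 0   1    2    3  -1 ]
  [ 0   0    0    0   1 ]
  [ 0   0    0    0   4 ]
R4 := R4 − 4·R3
  [ 1  -4  -11  -11   4 ]
  [ 0   1    2    3  -1 ]
  [ 0   0    0    0   1 ]
  [ 0   0    0    0   0 ]
R2 := R2 + R3
  [ 1  -4  -11  -11  4 ]
  [ 0   1    2    3  0 ]
  [ 0   0    0    0  1 ]
  [ 0   0    0    0  0 ]
R1 := R1 − 4·R3
  [ 1  -4  -11  -11  0 ]
  [ 0   1    2    3  0 ]
  [ 0   0    0    0  1 ]
  [ 0   0    0    0  0 ]
R1 := R1 + 4·R2
  [ 1  0  -3  1  0 ]
  [ 0  1   2  3  0 ]
  [ 0  0   0  0  1 ]
  [ 0  0   0  0  0 ]

[[1, 0, -3, 1, 0], [0, 1, 2, 3, 0], [0, 0, 0, 0, 1], [0, 0, 0, 0, 0]]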